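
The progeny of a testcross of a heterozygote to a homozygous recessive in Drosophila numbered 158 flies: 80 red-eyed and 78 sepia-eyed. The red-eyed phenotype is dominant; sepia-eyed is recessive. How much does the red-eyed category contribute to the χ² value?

A testcross of a heterozygote (Aa × aa) gives a 1:1 phenotypic ratio.
Under the 1:1 hypothesis (Σ ratio = 2, N = 158):
  red-eyed: 158 × 1/2 = 79
  sepia-eyed: 158 × 1/2 = 79
Contribution of red-eyed: (80 − 79)² / 79 = 0.0127

0.013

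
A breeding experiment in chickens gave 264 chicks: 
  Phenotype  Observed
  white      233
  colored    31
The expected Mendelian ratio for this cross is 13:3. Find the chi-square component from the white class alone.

1.596

Expected counts for N = 264 under a 13:3 ratio (total parts = 16):
  white: 264 × 13/16 = 214.5
  colored: 264 × 3/16 = 49.5
Contribution of white: (233 − 214.5)² / 214.5 = 1.5956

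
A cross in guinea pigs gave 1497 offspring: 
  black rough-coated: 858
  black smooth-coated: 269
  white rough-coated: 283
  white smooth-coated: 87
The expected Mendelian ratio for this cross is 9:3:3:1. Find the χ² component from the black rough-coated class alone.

Under the 9:3:3:1 hypothesis (Σ ratio = 16, N = 1497):
  black rough-coated: 1497 × 9/16 = 842.0625
  black smooth-coated: 1497 × 3/16 = 280.6875
  white rough-coated: 1497 × 3/16 = 280.6875
  white smooth-coated: 1497 × 1/16 = 93.5625
Contribution of black rough-coated: (858 − 842.0625)² / 842.0625 = 0.3016

0.302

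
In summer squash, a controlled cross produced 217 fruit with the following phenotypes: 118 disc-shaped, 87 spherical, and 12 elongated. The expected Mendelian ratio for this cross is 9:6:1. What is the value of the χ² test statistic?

Total ratio parts = 16. Expected numbers out of 217:
  disc-shaped: 217 × 9/16 = 122.0625
  spherical: 217 × 6/16 = 81.375
  elongated: 217 × 1/16 = 13.5625
χ² = Σ (O − E)² / E
  disc-shaped: (118 − 122.0625)² / 122.0625 = 0.1352
  spherical: (87 − 81.375)² / 81.375 = 0.3888
  elongated: (12 − 13.5625)² / 13.5625 = 0.1800
χ² = 0.1352 + 0.3888 + 0.1800 = 0.704

0.704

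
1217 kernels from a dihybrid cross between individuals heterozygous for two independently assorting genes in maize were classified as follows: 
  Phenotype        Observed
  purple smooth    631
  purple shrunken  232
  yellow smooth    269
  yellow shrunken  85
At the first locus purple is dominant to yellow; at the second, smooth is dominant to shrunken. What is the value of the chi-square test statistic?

A dihybrid F₂ with independent assortment and complete dominance at both loci gives a 9:3:3:1 phenotypic ratio.
Total ratio parts = 16. Expected numbers out of 1217:
  purple smooth: 1217 × 9/16 = 684.5625
  purple shrunken: 1217 × 3/16 = 228.1875
  yellow smooth: 1217 × 3/16 = 228.1875
  yellow shrunken: 1217 × 1/16 = 76.0625
χ² = Σ (O − E)² / E
  purple smooth: (631 − 684.5625)² / 684.5625 = 4.1909
  purple shrunken: (232 − 228.1875)² / 228.1875 = 0.0637
  yellow smooth: (269 − 228.1875)² / 228.1875 = 7.2995
  yellow shrunken: (85 − 76.0625)² / 76.0625 = 1.0502
χ² = 4.1909 + 0.0637 + 7.2995 + 1.0502 = 12.6043 ≈ 12.604

12.604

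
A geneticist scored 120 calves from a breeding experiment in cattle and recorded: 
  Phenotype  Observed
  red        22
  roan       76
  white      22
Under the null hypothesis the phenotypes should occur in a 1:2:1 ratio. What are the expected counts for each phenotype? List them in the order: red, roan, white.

30, 60, 30

Under the 1:2:1 hypothesis (Σ ratio = 4, N = 120):
  red: 120 × 1/4 = 30
  roan: 120 × 2/4 = 60
  white: 120 × 1/4 = 30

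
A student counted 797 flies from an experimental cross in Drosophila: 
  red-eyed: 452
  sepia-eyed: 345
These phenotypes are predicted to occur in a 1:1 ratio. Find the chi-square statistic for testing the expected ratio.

Total ratio parts = 2. Expected numbers out of 797:
  red-eyed: 797 × 1/2 = 398.5
  sepia-eyed: 797 × 1/2 = 398.5
χ² = Σ (O − E)² / E
  red-eyed: (452 − 398.5)² / 398.5 = 7.1826
  sepia-eyed: (345 − 398.5)² / 398.5 = 7.1826
χ² = 7.1826 + 7.1826 = 14.3652 ≈ 14.365

14.365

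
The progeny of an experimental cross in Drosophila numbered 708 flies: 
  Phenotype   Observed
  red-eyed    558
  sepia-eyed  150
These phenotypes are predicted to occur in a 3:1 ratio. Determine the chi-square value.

5.492

The 3:1 ratio has 4 parts, so with N = 708 the expected counts are:
  red-eyed: 708 × 3/4 = 531
  sepia-eyed: 708 × 1/4 = 177
χ² = Σ (O − E)² / E
  red-eyed: (558 − 531)² / 531 = 1.3729
  sepia-eyed: (150 − 177)² / 177 = 4.1186
χ² = 1.3729 + 4.1186 = 5.4915 ≈ 5.492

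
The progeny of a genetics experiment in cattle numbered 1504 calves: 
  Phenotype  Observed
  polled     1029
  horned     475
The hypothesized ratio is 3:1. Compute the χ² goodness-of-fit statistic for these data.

Under the 3:1 hypothesis (Σ ratio = 4, N = 1504):
  polled: 1504 × 3/4 = 1128
  horned: 1504 × 1/4 = 376
χ² = Σ (O − E)² / E
  polled: (1029 − 1128)² / 1128 = 8.6888
  horned: (475 − 376)² / 376 = 26.0665
χ² = 8.6888 + 26.0665 = 34.7553 ≈ 34.755

34.755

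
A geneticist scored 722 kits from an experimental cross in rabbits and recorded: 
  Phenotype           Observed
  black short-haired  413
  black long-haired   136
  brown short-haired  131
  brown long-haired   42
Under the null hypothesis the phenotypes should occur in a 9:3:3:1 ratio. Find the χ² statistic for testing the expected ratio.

0.477

Total ratio parts = 16. Expected numbers out of 722:
  black short-haired: 722 × 9/16 = 406.125
  black long-haired: 722 × 3/16 = 135.375
  brown short-haired: 722 × 3/16 = 135.375
  brown long-haired: 722 × 1/16 = 45.125
χ² = Σ (O − E)² / E
  black short-haired: (413 − 406.125)² / 406.125 = 0.1164
  black long-haired: (136 − 135.375)² / 135.375 = 0.0029
  brown short-haired: (131 − 135.375)² / 135.375 = 0.1414
  brown long-haired: (42 − 45.125)² / 45.125 = 0.2164
χ² = 0.1164 + 0.0029 + 0.1414 + 0.2164 = 0.4771 ≈ 0.477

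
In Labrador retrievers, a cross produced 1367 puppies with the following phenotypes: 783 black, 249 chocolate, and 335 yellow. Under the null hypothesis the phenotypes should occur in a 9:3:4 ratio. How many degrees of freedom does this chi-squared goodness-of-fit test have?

2

A goodness-of-fit test with 3 phenotype classes has df = 3 − 1 = 2.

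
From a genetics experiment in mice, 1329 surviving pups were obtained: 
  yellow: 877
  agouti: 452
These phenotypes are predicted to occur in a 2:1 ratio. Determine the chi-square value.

0.274

The 2:1 ratio has 3 parts, so with N = 1329 the expected counts are:
  yellow: 1329 × 2/3 = 886
  agouti: 1329 × 1/3 = 443
χ² = Σ (O − E)² / E
  yellow: (877 − 886)² / 886 = 0.0914
  agouti: (452 − 443)² / 443 = 0.1828
χ² = 0.0914 + 0.1828 = 0.2742 ≈ 0.274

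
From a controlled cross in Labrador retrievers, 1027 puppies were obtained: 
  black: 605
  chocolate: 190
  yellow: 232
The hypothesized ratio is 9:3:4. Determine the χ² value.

3.711

The 9:3:4 ratio has 16 parts, so with N = 1027 the expected counts are:
  black: 1027 × 9/16 = 577.6875
  chocolate: 1027 × 3/16 = 192.5625
  yellow: 1027 × 4/16 = 256.75
χ² = Σ (O − E)² / E
  black: (605 − 577.6875)² / 577.6875 = 1.2913
  chocolate: (190 − 192.5625)² / 192.5625 = 0.0341
  yellow: (232 − 256.75)² / 256.75 = 2.3858
χ² = 1.2913 + 0.0341 + 2.3858 = 3.7112 ≈ 3.711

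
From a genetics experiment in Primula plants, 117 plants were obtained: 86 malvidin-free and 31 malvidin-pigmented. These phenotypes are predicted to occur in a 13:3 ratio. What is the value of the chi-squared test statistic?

Expected counts for N = 117 under a 13:3 ratio (total parts = 16):
  malvidin-free: 117 × 13/16 = 95.0625
  malvidin-pigmented: 117 × 3/16 = 21.9375
χ² = Σ (O − E)² / E
  malvidin-free: (86 − 95.0625)² / 95.0625 = 0.8639
  malvidin-pigmented: (31 − 21.9375)² / 21.9375 = 3.7438
χ² = 0.8639 + 3.7438 = 4.6077 ≈ 4.608

4.608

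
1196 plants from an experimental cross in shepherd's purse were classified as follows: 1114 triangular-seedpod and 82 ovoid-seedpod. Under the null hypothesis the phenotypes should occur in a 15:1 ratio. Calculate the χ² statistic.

Under the 15:1 hypothesis (Σ ratio = 16, N = 1196):
  triangular-seedpod: 1196 × 15/16 = 1121.25
  ovoid-seedpod: 1196 × 1/16 = 74.75
χ² = Σ (O − E)² / E
  triangular-seedpod: (1114 − 1121.25)² / 1121.25 = 0.0469
  ovoid-seedpod: (82 − 74.75)² / 74.75 = 0.7032
χ² = 0.0469 + 0.7032 = 0.7501 ≈ 0.750

0.750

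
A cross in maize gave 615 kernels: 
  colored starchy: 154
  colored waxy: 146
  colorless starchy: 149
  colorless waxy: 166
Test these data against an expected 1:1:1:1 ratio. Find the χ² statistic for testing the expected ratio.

Total ratio parts = 4. Expected numbers out of 615:
  colored starchy: 615 × 1/4 = 153.75
  colored waxy: 615 × 1/4 = 153.75
  colorless starchy: 615 × 1/4 = 153.75
  colorless waxy: 615 × 1/4 = 153.75
χ² = Σ (O − E)² / E
  colored starchy: (154 − 153.75)² / 153.75 = 0.0004
  colored waxy: (146 − 153.75)² / 153.75 = 0.3907
  colorless starchy: (149 − 153.75)² / 153.75 = 0.1467
  colorless waxy: (166 − 153.75)² / 153.75 = 0.9760
χ² = 0.0004 + 0.3907 + 0.1467 + 0.9760 = 1.5138 ≈ 1.514

1.514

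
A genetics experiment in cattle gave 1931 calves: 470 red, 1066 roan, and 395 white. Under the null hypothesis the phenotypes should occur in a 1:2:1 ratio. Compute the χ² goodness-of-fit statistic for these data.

The 1:2:1 ratio has 4 parts, so with N = 1931 the expected counts are:
  red: 1931 × 1/4 = 482.75
  roan: 1931 × 2/4 = 965.5
  white: 1931 × 1/4 = 482.75
χ² = Σ (O − E)² / E
  red: (470 − 482.75)² / 482.75 = 0.3367
  roan: (1066 − 965.5)² / 965.5 = 10.4612
  white: (395 − 482.75)² / 482.75 = 15.9504
χ² = 0.3367 + 10.4612 + 15.9504 = 26.7483 ≈ 26.748

26.748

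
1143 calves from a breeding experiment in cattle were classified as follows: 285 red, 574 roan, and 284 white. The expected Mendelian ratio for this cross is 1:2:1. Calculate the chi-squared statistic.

0.024

Under the 1:2:1 hypothesis (Σ ratio = 4, N = 1143):
  red: 1143 × 1/4 = 285.75
  roan: 1143 × 2/4 = 571.5
  white: 1143 × 1/4 = 285.75
χ² = Σ (O − E)² / E
  red: (285 − 285.75)² / 285.75 = 0.0020
  roan: (574 − 571.5)² / 571.5 = 0.0109
  white: (284 − 285.75)² / 285.75 = 0.0107
χ² = 0.0020 + 0.0109 + 0.0107 = 0.0236 ≈ 0.024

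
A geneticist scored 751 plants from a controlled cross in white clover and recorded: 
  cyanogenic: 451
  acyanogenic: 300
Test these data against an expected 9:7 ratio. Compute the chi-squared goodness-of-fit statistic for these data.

4.414

Expected counts for N = 751 under a 9:7 ratio (total parts = 16):
  cyanogenic: 751 × 9/16 = 422.4375
  acyanogenic: 751 × 7/16 = 328.5625
χ² = Σ (O − E)² / E
  cyanogenic: (451 − 422.4375)² / 422.4375 = 1.9312
  acyanogenic: (300 − 328.5625)² / 328.5625 = 2.4830
χ² = 1.9312 + 2.4830 = 4.4142 ≈ 4.414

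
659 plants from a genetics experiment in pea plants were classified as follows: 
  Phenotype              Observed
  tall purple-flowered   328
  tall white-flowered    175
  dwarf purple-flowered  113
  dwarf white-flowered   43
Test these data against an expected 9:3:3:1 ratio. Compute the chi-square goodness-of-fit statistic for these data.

27.311

The 9:3:3:1 ratio has 16 parts, so with N = 659 the expected counts are:
  tall purple-flowered: 659 × 9/16 = 370.6875
  tall white-flowered: 659 × 3/16 = 123.5625
  dwarf purple-flowered: 659 × 3/16 = 123.5625
  dwarf white-flowered: 659 × 1/16 = 41.1875
χ² = Σ (O − E)² / E
  tall purple-flowered: (328 − 370.6875)² / 370.6875 = 4.9158
  tall white-flowered: (175 − 123.5625)² / 123.5625 = 21.4128
  dwarf purple-flowered: (113 − 123.5625)² / 123.5625 = 0.9029
  dwarf white-flowered: (43 − 41.1875)² / 41.1875 = 0.0798
χ² = 4.9158 + 21.4128 + 0.9029 + 0.0798 = 27.3113 ≈ 27.311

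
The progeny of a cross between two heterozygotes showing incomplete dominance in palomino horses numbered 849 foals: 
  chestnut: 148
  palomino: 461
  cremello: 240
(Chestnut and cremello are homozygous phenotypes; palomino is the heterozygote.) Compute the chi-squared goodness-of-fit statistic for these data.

26.216

With incomplete dominance, a heterozygote × heterozygote cross gives a 1:2:1 phenotypic ratio.
Under the 1:2:1 hypothesis (Σ ratio = 4, N = 849):
  chestnut: 849 × 1/4 = 212.25
  palomino: 849 × 2/4 = 424.5
  cremello: 849 × 1/4 = 212.25
χ² = Σ (O − E)² / E
  chestnut: (148 − 212.25)² / 212.25 = 19.4491
  palomino: (461 − 424.5)² / 424.5 = 3.1384
  cremello: (240 − 212.25)² / 212.25 = 3.6281
χ² = 19.4491 + 3.1384 + 3.6281 = 26.2156 ≈ 26.216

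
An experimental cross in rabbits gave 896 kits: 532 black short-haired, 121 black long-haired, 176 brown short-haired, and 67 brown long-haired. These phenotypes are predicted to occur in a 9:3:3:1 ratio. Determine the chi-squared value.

Expected counts for N = 896 under a 9:3:3:1 ratio (total parts = 16):
  black short-haired: 896 × 9/16 = 504
  black long-haired: 896 × 3/16 = 168
  brown short-haired: 896 × 3/16 = 168
  brown long-haired: 896 × 1/16 = 56
χ² = Σ (O − E)² / E
  black short-haired: (532 − 504)² / 504 = 1.5556
  black long-haired: (121 − 168)² / 168 = 13.1488
  brown short-haired: (176 − 168)² / 168 = 0.3810
  brown long-haired: (67 − 56)² / 56 = 2.1607
χ² = 1.5556 + 13.1488 + 0.3810 + 2.1607 = 17.2461 ≈ 17.246

17.246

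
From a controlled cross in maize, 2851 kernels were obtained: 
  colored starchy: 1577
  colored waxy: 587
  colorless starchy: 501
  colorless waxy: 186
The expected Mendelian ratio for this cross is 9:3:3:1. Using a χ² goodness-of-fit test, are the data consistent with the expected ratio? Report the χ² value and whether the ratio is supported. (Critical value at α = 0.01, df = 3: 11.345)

8.038; consistent

Expected counts for N = 2851 under a 9:3:3:1 ratio (total parts = 16):
  colored starchy: 2851 × 9/16 = 1603.6875
  colored waxy: 2851 × 3/16 = 534.5625
  colorless starchy: 2851 × 3/16 = 534.5625
  colorless waxy: 2851 × 1/16 = 178.1875
χ² = Σ (O − E)² / E
  colored starchy: (1577 − 1603.6875)² / 1603.6875 = 0.4441
  colored waxy: (587 − 534.5625)² / 534.5625 = 5.1438
  colorless starchy: (501 − 534.5625)² / 534.5625 = 2.1072
  colorless waxy: (186 − 178.1875)² / 178.1875 = 0.3425
χ² = 0.4441 + 5.1438 + 2.1072 + 0.3425 = 8.0376 ≈ 8.038
Degrees of freedom = 4 − 1 = 3; critical value at α = 0.01 is 11.345.
Since 8.038 < 11.345, we fail to reject the null hypothesis — the data are consistent with the 9:3:3:1 ratio.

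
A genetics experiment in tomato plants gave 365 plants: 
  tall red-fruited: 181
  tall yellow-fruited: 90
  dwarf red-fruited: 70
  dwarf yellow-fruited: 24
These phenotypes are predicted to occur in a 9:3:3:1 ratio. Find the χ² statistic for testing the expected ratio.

Total ratio parts = 16. Expected numbers out of 365:
  tall red-fruited: 365 × 9/16 = 205.3125
  tall yellow-fruited: 365 × 3/16 = 68.4375
  dwarf red-fruited: 365 × 3/16 = 68.4375
  dwarf yellow-fruited: 365 × 1/16 = 22.8125
χ² = Σ (O − E)² / E
  tall red-fruited: (181 − 205.3125)² / 205.3125 = 2.8790
  tall yellow-fruited: (90 − 68.4375)² / 68.4375 = 6.7937
  dwarf red-fruited: (70 − 68.4375)² / 68.4375 = 0.0357
  dwarf yellow-fruited: (24 − 22.8125)² / 22.8125 = 0.0618
χ² = 2.8790 + 6.7937 + 0.0357 + 0.0618 = 9.7702 ≈ 9.770

9.770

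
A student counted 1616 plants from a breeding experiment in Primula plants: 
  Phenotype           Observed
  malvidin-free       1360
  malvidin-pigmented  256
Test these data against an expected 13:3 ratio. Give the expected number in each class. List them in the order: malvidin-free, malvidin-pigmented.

1313, 303

Expected counts for N = 1616 under a 13:3 ratio (total parts = 16):
  malvidin-free: 1616 × 13/16 = 1313
  malvidin-pigmented: 1616 × 3/16 = 303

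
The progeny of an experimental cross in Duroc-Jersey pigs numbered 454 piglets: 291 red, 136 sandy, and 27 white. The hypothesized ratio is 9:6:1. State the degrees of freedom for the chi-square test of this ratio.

A goodness-of-fit test with 3 phenotype classes has df = 3 − 1 = 2.

2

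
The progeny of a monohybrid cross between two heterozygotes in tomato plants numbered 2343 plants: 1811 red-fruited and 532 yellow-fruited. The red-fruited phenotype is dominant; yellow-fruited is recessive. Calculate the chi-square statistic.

For a monohybrid cross between heterozygotes with complete dominance, the expected phenotypic ratio is 3:1.
Expected counts for N = 2343 under a 3:1 ratio (total parts = 4):
  red-fruited: 2343 × 3/4 = 1757.25
  yellow-fruited: 2343 × 1/4 = 585.75
χ² = Σ (O − E)² / E
  red-fruited: (1811 − 1757.25)² / 1757.25 = 1.6441
  yellow-fruited: (532 − 585.75)² / 585.75 = 4.9322
χ² = 1.6441 + 4.9322 = 6.5763 ≈ 6.576

6.576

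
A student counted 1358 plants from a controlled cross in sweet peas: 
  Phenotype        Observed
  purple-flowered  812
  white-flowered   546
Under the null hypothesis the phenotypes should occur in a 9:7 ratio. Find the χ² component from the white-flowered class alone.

The 9:7 ratio has 16 parts, so with N = 1358 the expected counts are:
  purple-flowered: 1358 × 9/16 = 763.875
  white-flowered: 1358 × 7/16 = 594.125
Contribution of white-flowered: (546 − 594.125)² / 594.125 = 3.8982

3.898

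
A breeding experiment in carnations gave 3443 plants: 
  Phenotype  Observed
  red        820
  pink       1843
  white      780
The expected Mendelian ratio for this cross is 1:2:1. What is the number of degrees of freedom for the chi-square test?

2

A goodness-of-fit test with 3 phenotype classes has df = 3 − 1 = 2.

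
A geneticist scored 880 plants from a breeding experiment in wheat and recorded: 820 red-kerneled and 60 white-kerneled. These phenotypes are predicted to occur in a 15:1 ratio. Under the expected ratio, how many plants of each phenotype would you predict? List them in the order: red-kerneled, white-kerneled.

825, 55

Expected counts for N = 880 under a 15:1 ratio (total parts = 16):
  red-kerneled: 880 × 15/16 = 825
  white-kerneled: 880 × 1/16 = 55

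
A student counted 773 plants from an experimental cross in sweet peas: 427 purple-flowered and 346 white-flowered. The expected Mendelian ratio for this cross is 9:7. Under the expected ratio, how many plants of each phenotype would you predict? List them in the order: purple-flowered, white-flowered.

434.8125, 338.1875

Expected counts for N = 773 under a 9:7 ratio (total parts = 16):
  purple-flowered: 773 × 9/16 = 434.8125
  white-flowered: 773 × 7/16 = 338.1875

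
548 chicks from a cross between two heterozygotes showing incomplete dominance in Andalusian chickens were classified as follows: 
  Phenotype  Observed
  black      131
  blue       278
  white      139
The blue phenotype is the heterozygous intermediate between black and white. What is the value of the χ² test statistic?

With incomplete dominance, a heterozygote × heterozygote cross gives a 1:2:1 phenotypic ratio.
Under the 1:2:1 hypothesis (Σ ratio = 4, N = 548):
  black: 548 × 1/4 = 137
  blue: 548 × 2/4 = 274
  white: 548 × 1/4 = 137
χ² = Σ (O − E)² / E
  black: (131 − 137)² / 137 = 0.2628
  blue: (278 − 274)² / 274 = 0.0584
  white: (139 − 137)² / 137 = 0.0292
χ² = 0.2628 + 0.0584 + 0.0292 = 0.3504 ≈ 0.350

0.350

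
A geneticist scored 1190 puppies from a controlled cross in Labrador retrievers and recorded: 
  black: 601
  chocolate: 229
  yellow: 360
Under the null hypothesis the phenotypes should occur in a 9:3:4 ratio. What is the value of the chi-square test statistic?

Under the 9:3:4 hypothesis (Σ ratio = 16, N = 1190):
  black: 1190 × 9/16 = 669.375
  chocolate: 1190 × 3/16 = 223.125
  yellow: 1190 × 4/16 = 297.5
χ² = Σ (O − E)² / E
  black: (601 − 669.375)² / 669.375 = 6.9843
  chocolate: (229 − 223.125)² / 223.125 = 0.1547
  yellow: (360 − 297.5)² / 297.5 = 13.1303
χ² = 6.9843 + 0.1547 + 13.1303 = 20.2693 ≈ 20.269

20.269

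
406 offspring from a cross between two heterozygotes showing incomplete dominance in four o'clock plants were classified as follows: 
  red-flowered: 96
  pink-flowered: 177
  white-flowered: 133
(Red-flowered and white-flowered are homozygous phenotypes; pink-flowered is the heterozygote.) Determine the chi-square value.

13.404

With incomplete dominance, a heterozygote × heterozygote cross gives a 1:2:1 phenotypic ratio.
Expected counts for N = 406 under a 1:2:1 ratio (total parts = 4):
  red-flowered: 406 × 1/4 = 101.5
  pink-flowered: 406 × 2/4 = 203
  white-flowered: 406 × 1/4 = 101.5
χ² = Σ (O − E)² / E
  red-flowered: (96 − 101.5)² / 101.5 = 0.2980
  pink-flowered: (177 − 203)² / 203 = 3.3300
  white-flowered: (133 − 101.5)² / 101.5 = 9.7759
χ² = 0.2980 + 3.3300 + 9.7759 = 13.4039 ≈ 13.404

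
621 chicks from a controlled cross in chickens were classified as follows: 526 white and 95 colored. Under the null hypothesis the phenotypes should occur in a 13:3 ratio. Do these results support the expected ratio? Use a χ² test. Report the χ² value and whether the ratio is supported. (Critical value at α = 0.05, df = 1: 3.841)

4.858; not consistent

The 13:3 ratio has 16 parts, so with N = 621 the expected counts are:
  white: 621 × 13/16 = 504.5625
  colored: 621 × 3/16 = 116.4375
χ² = Σ (O − E)² / E
  white: (526 − 504.5625)² / 504.5625 = 0.9108
  colored: (95 − 116.4375)² / 116.4375 = 3.9469
χ² = 0.9108 + 3.9469 = 4.8577 ≈ 4.858
Degrees of freedom = 2 − 1 = 1; critical value at α = 0.05 is 3.841.
Since 4.858 > 3.841, we reject the null hypothesis — the data do not fit the 13:3 ratio.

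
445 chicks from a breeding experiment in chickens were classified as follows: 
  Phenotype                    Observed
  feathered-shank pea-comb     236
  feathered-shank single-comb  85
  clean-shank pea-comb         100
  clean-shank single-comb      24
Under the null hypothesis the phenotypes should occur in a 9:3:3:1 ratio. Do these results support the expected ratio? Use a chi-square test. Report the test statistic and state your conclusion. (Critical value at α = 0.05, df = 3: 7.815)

4.658; consistent

Under the 9:3:3:1 hypothesis (Σ ratio = 16, N = 445):
  feathered-shank pea-comb: 445 × 9/16 = 250.3125
  feathered-shank single-comb: 445 × 3/16 = 83.4375
  clean-shank pea-comb: 445 × 3/16 = 83.4375
  clean-shank single-comb: 445 × 1/16 = 27.8125
χ² = Σ (O − E)² / E
  feathered-shank pea-comb: (236 − 250.3125)² / 250.3125 = 0.8184
  feathered-shank single-comb: (85 − 83.4375)² / 83.4375 = 0.0293
  clean-shank pea-comb: (100 − 83.4375)² / 83.4375 = 3.2877
  clean-shank single-comb: (24 − 27.8125)² / 27.8125 = 0.5226
χ² = 0.8184 + 0.0293 + 3.2877 + 0.5226 = 4.658
Degrees of freedom = 4 − 1 = 3; critical value at α = 0.05 is 7.815.
Since 4.658 < 7.815, we fail to reject the null hypothesis — the data are consistent with the 9:3:3:1 ratio.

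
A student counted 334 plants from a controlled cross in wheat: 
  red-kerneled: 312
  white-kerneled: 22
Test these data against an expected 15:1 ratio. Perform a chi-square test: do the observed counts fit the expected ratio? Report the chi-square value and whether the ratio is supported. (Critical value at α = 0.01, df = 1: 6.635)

The 15:1 ratio has 16 parts, so with N = 334 the expected counts are:
  red-kerneled: 334 × 15/16 = 313.125
  white-kerneled: 334 × 1/16 = 20.875
χ² = Σ (O − E)² / E
  red-kerneled: (312 − 313.125)² / 313.125 = 0.0040
  white-kerneled: (22 − 20.875)² / 20.875 = 0.0606
χ² = 0.0040 + 0.0606 = 0.0646 ≈ 0.065
Degrees of freedom = 2 − 1 = 1; critical value at α = 0.01 is 6.635.
Since 0.065 < 6.635, we fail to reject the null hypothesis — the data are consistent with the 15:1 ratio.

0.065; consistent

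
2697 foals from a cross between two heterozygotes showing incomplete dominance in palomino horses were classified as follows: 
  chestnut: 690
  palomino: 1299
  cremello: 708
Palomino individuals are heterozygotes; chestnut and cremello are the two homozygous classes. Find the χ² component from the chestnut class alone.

With incomplete dominance, a heterozygote × heterozygote cross gives a 1:2:1 phenotypic ratio.
The 1:2:1 ratio has 4 parts, so with N = 2697 the expected counts are:
  chestnut: 2697 × 1/4 = 674.25
  palomino: 2697 × 2/4 = 1348.5
  cremello: 2697 × 1/4 = 674.25
Contribution of chestnut: (690 − 674.25)² / 674.25 = 0.3679

0.368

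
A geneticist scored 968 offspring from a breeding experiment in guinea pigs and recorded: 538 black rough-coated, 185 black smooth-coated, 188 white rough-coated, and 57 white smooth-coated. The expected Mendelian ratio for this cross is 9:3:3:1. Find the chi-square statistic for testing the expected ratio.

The 9:3:3:1 ratio has 16 parts, so with N = 968 the expected counts are:
  black rough-coated: 968 × 9/16 = 544.5
  black smooth-coated: 968 × 3/16 = 181.5
  white rough-coated: 968 × 3/16 = 181.5
  white smooth-coated: 968 × 1/16 = 60.5
χ² = Σ (O − E)² / E
  black rough-coated: (538 − 544.5)² / 544.5 = 0.0776
  black smooth-coated: (185 − 181.5)² / 181.5 = 0.0675
  white rough-coated: (188 − 181.5)² / 181.5 = 0.2328
  white smooth-coated: (57 − 60.5)² / 60.5 = 0.2025
χ² = 0.0776 + 0.0675 + 0.2328 + 0.2025 = 0.5804 ≈ 0.580

0.580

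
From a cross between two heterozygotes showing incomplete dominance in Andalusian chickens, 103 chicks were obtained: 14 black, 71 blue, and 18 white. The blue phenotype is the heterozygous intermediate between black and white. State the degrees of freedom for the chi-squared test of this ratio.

With incomplete dominance, a heterozygote × heterozygote cross gives a 1:2:1 phenotypic ratio.
A goodness-of-fit test with 3 phenotype classes has df = 3 − 1 = 2.

2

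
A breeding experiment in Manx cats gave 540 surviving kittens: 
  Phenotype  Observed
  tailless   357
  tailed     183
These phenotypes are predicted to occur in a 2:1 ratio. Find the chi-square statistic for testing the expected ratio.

0.075

The 2:1 ratio has 3 parts, so with N = 540 the expected counts are:
  tailless: 540 × 2/3 = 360
  tailed: 540 × 1/3 = 180
χ² = Σ (O − E)² / E
  tailless: (357 − 360)² / 360 = 0.0250
  tailed: (183 − 180)² / 180 = 0.0500
χ² = 0.0250 + 0.0500 = 0.075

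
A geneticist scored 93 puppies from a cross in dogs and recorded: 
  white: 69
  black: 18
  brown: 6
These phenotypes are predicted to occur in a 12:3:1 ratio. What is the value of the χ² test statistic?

Expected counts for N = 93 under a 12:3:1 ratio (total parts = 16):
  white: 93 × 12/16 = 69.75
  black: 93 × 3/16 = 17.4375
  brown: 93 × 1/16 = 5.8125
χ² = Σ (O − E)² / E
  white: (69 − 69.75)² / 69.75 = 0.0081
  black: (18 − 17.4375)² / 17.4375 = 0.0181
  brown: (6 − 5.8125)² / 5.8125 = 0.0060
χ² = 0.0081 + 0.0181 + 0.0060 = 0.0322 ≈ 0.032

0.032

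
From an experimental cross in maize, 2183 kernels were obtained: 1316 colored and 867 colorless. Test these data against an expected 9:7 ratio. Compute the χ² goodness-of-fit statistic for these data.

14.435

Expected counts for N = 2183 under a 9:7 ratio (total parts = 16):
  colored: 2183 × 9/16 = 1227.9375
  colorless: 2183 × 7/16 = 955.0625
χ² = Σ (O − E)² / E
  colored: (1316 − 1227.9375)² / 1227.9375 = 6.3155
  colorless: (867 − 955.0625)² / 955.0625 = 8.1199
χ² = 6.3155 + 8.1199 = 14.4354 ≈ 14.435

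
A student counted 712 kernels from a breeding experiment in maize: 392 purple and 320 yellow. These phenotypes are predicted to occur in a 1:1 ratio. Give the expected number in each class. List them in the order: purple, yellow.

356, 356

Under the 1:1 hypothesis (Σ ratio = 2, N = 712):
  purple: 712 × 1/2 = 356
  yellow: 712 × 1/2 = 356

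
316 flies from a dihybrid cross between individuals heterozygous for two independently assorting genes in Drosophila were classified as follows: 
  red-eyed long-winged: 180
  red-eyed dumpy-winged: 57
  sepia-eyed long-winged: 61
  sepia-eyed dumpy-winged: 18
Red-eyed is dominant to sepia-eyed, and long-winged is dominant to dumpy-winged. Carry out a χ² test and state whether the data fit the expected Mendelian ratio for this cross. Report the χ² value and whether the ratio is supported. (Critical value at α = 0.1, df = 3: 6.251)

A dihybrid F₂ with independent assortment and complete dominance at both loci gives a 9:3:3:1 phenotypic ratio.
Total ratio parts = 16. Expected numbers out of 316:
  red-eyed long-winged: 316 × 9/16 = 177.75
  red-eyed dumpy-winged: 316 × 3/16 = 59.25
  sepia-eyed long-winged: 316 × 3/16 = 59.25
  sepia-eyed dumpy-winged: 316 × 1/16 = 19.75
χ² = Σ (O − E)² / E
  red-eyed long-winged: (180 − 177.75)² / 177.75 = 0.0285
  red-eyed dumpy-winged: (57 − 59.25)² / 59.25 = 0.0854
  sepia-eyed long-winged: (61 − 59.25)² / 59.25 = 0.0517
  sepia-eyed dumpy-winged: (18 − 19.75)² / 19.75 = 0.1551
χ² = 0.0285 + 0.0854 + 0.0517 + 0.1551 = 0.3207 ≈ 0.321
Degrees of freedom = 4 − 1 = 3; critical value at α = 0.1 is 6.251.
Since 0.321 < 6.251, we fail to reject the null hypothesis — the data are consistent with the 9:3:3:1 ratio.

0.321; consistent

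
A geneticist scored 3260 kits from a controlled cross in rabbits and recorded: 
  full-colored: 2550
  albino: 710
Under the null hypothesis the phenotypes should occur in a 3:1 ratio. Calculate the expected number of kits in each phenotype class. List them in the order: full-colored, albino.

Expected counts for N = 3260 under a 3:1 ratio (total parts = 4):
  full-colored: 3260 × 3/4 = 2445
  albino: 3260 × 1/4 = 815

2445, 815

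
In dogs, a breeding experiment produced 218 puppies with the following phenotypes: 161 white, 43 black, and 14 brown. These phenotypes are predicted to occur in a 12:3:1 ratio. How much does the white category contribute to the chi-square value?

Total ratio parts = 16. Expected numbers out of 218:
  white: 218 × 12/16 = 163.5
  black: 218 × 3/16 = 40.875
  brown: 218 × 1/16 = 13.625
Contribution of white: (161 − 163.5)² / 163.5 = 0.0382

0.038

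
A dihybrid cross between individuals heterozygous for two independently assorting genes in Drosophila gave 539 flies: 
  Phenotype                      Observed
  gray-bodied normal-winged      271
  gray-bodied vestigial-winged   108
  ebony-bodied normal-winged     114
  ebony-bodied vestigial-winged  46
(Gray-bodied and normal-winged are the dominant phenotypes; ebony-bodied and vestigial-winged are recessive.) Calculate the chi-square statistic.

10.050

A dihybrid F₂ with independent assortment and complete dominance at both loci gives a 9:3:3:1 phenotypic ratio.
Under the 9:3:3:1 hypothesis (Σ ratio = 16, N = 539):
  gray-bodied normal-winged: 539 × 9/16 = 303.1875
  gray-bodied vestigial-winged: 539 × 3/16 = 101.0625
  ebony-bodied normal-winged: 539 × 3/16 = 101.0625
  ebony-bodied vestigial-winged: 539 × 1/16 = 33.6875
χ² = Σ (O − E)² / E
  gray-bodied normal-winged: (271 − 303.1875)² / 303.1875 = 3.4171
  gray-bodied vestigial-winged: (108 − 101.0625)² / 101.0625 = 0.4762
  ebony-bodied normal-winged: (114 − 101.0625)² / 101.0625 = 1.6562
  ebony-bodied vestigial-winged: (46 − 33.6875)² / 33.6875 = 4.5001
χ² = 3.4171 + 0.4762 + 1.6562 + 4.5001 = 10.0496 ≈ 10.050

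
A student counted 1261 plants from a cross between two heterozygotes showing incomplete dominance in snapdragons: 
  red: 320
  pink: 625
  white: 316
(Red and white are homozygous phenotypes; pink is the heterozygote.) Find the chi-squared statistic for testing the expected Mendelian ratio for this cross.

0.121

With incomplete dominance, a heterozygote × heterozygote cross gives a 1:2:1 phenotypic ratio.
Expected counts for N = 1261 under a 1:2:1 ratio (total parts = 4):
  red: 1261 × 1/4 = 315.25
  pink: 1261 × 2/4 = 630.5
  white: 1261 × 1/4 = 315.25
χ² = Σ (O − E)² / E
  red: (320 − 315.25)² / 315.25 = 0.0716
  pink: (625 − 630.5)² / 630.5 = 0.0480
  white: (316 − 315.25)² / 315.25 = 0.0018
χ² = 0.0716 + 0.0480 + 0.0018 = 0.1214 ≈ 0.121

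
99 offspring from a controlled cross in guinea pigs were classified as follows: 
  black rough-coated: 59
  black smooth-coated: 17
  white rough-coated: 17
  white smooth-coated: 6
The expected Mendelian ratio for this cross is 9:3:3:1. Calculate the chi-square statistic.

0.466

Expected counts for N = 99 under a 9:3:3:1 ratio (total parts = 16):
  black rough-coated: 99 × 9/16 = 55.6875
  black smooth-coated: 99 × 3/16 = 18.5625
  white rough-coated: 99 × 3/16 = 18.5625
  white smooth-coated: 99 × 1/16 = 6.1875
χ² = Σ (O − E)² / E
  black rough-coated: (59 − 55.6875)² / 55.6875 = 0.1970
  black smooth-coated: (17 − 18.5625)² / 18.5625 = 0.1315
  white rough-coated: (17 − 18.5625)² / 18.5625 = 0.1315
  white smooth-coated: (6 − 6.1875)² / 6.1875 = 0.0057
χ² = 0.1970 + 0.1315 + 0.1315 + 0.0057 = 0.4657 ≈ 0.466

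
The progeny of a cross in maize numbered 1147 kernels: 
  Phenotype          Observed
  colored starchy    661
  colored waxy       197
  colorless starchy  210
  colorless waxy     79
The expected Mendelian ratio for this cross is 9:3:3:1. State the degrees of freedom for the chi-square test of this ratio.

3

A goodness-of-fit test with 4 phenotype classes has df = 4 − 1 = 3.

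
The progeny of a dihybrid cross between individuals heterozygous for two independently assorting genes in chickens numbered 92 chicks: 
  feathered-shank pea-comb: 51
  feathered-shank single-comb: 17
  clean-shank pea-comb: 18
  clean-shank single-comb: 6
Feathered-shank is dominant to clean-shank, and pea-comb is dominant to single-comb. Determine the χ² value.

0.058

A dihybrid F₂ with independent assortment and complete dominance at both loci gives a 9:3:3:1 phenotypic ratio.
Expected counts for N = 92 under a 9:3:3:1 ratio (total parts = 16):
  feathered-shank pea-comb: 92 × 9/16 = 51.75
  feathered-shank single-comb: 92 × 3/16 = 17.25
  clean-shank pea-comb: 92 × 3/16 = 17.25
  clean-shank single-comb: 92 × 1/16 = 5.75
χ² = Σ (O − E)² / E
  feathered-shank pea-comb: (51 − 51.75)² / 51.75 = 0.0109
  feathered-shank single-comb: (17 − 17.25)² / 17.25 = 0.0036
  clean-shank pea-comb: (18 − 17.25)² / 17.25 = 0.0326
  clean-shank single-comb: (6 − 5.75)² / 5.75 = 0.0109
χ² = 0.0109 + 0.0036 + 0.0326 + 0.0109 = 0.058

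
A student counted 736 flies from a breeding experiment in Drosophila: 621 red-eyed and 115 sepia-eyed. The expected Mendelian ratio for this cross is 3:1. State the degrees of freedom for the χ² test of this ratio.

A goodness-of-fit test with 2 phenotype classes has df = 2 − 1 = 1.

1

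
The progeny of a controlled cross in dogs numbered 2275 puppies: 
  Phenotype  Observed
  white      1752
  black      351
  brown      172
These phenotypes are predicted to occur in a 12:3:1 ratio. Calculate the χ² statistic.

20.863

Expected counts for N = 2275 under a 12:3:1 ratio (total parts = 16):
  white: 2275 × 12/16 = 1706.25
  black: 2275 × 3/16 = 426.5625
  brown: 2275 × 1/16 = 142.1875
χ² = Σ (O − E)² / E
  white: (1752 − 1706.25)² / 1706.25 = 1.2267
  black: (351 − 426.5625)² / 426.5625 = 13.3854
  brown: (172 − 142.1875)² / 142.1875 = 6.2508
χ² = 1.2267 + 13.3854 + 6.2508 = 20.8629 ≈ 20.863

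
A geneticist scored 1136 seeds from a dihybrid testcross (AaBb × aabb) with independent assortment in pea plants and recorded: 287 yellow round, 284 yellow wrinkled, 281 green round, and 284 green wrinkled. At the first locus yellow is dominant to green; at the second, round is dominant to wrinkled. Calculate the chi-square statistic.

A dihybrid testcross with independent assortment gives a 1:1:1:1 ratio.
Total ratio parts = 4. Expected numbers out of 1136:
  yellow round: 1136 × 1/4 = 284
  yellow wrinkled: 1136 × 1/4 = 284
  green round: 1136 × 1/4 = 284
  green wrinkled: 1136 × 1/4 = 284
χ² = Σ (O − E)² / E
  yellow round: (287 − 284)² / 284 = 0.0317
  yellow wrinkled: (284 − 284)² / 284 = 0.0000
  green round: (281 − 284)² / 284 = 0.0317
  green wrinkled: (284 − 284)² / 284 = 0.0000
χ² = 0.0317 + 0.0000 + 0.0317 + 0.0000 = 0.0634 ≈ 0.063

0.063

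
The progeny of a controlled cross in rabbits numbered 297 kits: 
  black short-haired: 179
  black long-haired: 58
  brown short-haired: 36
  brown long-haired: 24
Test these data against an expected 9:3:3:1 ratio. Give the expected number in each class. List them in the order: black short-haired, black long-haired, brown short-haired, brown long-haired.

167.0625, 55.6875, 55.6875, 18.5625

Expected counts for N = 297 under a 9:3:3:1 ratio (total parts = 16):
  black short-haired: 297 × 9/16 = 167.0625
  black long-haired: 297 × 3/16 = 55.6875
  brown short-haired: 297 × 3/16 = 55.6875
  brown long-haired: 297 × 1/16 = 18.5625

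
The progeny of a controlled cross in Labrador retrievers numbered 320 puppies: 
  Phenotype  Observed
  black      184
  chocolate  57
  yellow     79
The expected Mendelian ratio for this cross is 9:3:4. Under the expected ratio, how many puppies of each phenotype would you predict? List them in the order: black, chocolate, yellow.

180, 60, 80

The 9:3:4 ratio has 16 parts, so with N = 320 the expected counts are:
  black: 320 × 9/16 = 180
  chocolate: 320 × 3/16 = 60
  yellow: 320 × 4/16 = 80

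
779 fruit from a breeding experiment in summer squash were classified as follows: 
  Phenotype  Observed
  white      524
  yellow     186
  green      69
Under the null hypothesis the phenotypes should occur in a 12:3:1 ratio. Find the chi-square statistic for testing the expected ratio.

Under the 12:3:1 hypothesis (Σ ratio = 16, N = 779):
  white: 779 × 12/16 = 584.25
  yellow: 779 × 3/16 = 146.0625
  green: 779 × 1/16 = 48.6875
χ² = Σ (O − E)² / E
  white: (524 − 584.25)² / 584.25 = 6.2132
  yellow: (186 − 146.0625)² / 146.0625 = 10.9200
  green: (69 − 48.6875)² / 48.6875 = 8.4744
χ² = 6.2132 + 10.9200 + 8.4744 = 25.6076 ≈ 25.608

25.608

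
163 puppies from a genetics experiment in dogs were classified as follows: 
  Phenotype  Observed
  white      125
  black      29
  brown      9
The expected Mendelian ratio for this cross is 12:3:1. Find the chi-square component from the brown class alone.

0.138

Under the 12:3:1 hypothesis (Σ ratio = 16, N = 163):
  white: 163 × 12/16 = 122.25
  black: 163 × 3/16 = 30.5625
  brown: 163 × 1/16 = 10.1875
Contribution of brown: (9 − 10.1875)² / 10.1875 = 0.1384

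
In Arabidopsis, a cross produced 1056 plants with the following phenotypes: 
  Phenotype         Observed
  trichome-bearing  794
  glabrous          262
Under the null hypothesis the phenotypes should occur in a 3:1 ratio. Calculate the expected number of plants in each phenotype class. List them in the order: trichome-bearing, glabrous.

Expected counts for N = 1056 under a 3:1 ratio (total parts = 4):
  trichome-bearing: 1056 × 3/4 = 792
  glabrous: 1056 × 1/4 = 264

792, 264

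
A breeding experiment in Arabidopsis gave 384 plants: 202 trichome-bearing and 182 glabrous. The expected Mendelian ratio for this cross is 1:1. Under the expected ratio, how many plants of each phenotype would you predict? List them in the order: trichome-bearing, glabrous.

Under the 1:1 hypothesis (Σ ratio = 2, N = 384):
  trichome-bearing: 384 × 1/2 = 192
  glabrous: 384 × 1/2 = 192

192, 192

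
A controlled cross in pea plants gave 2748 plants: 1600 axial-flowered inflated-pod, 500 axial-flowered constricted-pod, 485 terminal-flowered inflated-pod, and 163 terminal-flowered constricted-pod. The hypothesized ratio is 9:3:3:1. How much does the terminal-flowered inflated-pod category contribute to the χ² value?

The 9:3:3:1 ratio has 16 parts, so with N = 2748 the expected counts are:
  axial-flowered inflated-pod: 2748 × 9/16 = 1545.75
  axial-flowered constricted-pod: 2748 × 3/16 = 515.25
  terminal-flowered inflated-pod: 2748 × 3/16 = 515.25
  terminal-flowered constricted-pod: 2748 × 1/16 = 171.75
Contribution of terminal-flowered inflated-pod: (485 − 515.25)² / 515.25 = 1.7760

1.776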